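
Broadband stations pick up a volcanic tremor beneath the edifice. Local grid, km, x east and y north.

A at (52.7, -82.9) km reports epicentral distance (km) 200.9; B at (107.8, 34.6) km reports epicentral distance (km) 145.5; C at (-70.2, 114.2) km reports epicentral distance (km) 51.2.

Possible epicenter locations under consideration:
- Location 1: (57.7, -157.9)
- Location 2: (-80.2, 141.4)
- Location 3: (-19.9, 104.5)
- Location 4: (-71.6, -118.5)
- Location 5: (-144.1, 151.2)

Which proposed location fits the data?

Location 3

For each candidate, compare |candidate − station| to the reported distance:
Location 1: residuals A 125.7, B 53.4, C 249.5 → max 249.5 km
Location 2: residuals A 59.8, B 70.7, C 22.2 → max 70.7 km
Location 3: residuals A 0.1, B 0.1, C 0.0 → max 0.1 km
Location 4: residuals A 71.6, B 90.3, C 181.5 → max 181.5 km
Location 5: residuals A 104.9, B 132.1, C 31.4 → max 132.1 km
Only Location 3 has all residuals ≈ 0.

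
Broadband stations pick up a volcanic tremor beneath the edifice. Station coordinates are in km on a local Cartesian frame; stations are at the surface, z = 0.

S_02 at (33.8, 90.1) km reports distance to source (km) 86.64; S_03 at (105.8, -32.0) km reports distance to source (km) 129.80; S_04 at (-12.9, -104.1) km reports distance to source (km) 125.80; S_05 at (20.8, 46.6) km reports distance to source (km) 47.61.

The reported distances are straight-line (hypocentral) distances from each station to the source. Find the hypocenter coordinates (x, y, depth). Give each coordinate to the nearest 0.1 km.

x ≈ -11.1 km, y ≈ 19.6 km, depth ≈ 22.8 km

Each station gives a sphere (x−x_i)² + (y−y_i)² + z² = d_i² (stations at z=0).
Subtracting the S_02 sphere from S_03 and S_04: z² cancels, leaving linear equations in x and y:
144.0 x − 244.2 y = -6384.36
-93.4 x − 388.4 y = -6576.38
Solving: x ≈ -11.097, y ≈ 19.600 km (keep extra digits for the depth step; rounded: -11.1, 19.6).
Then from the S_02 sphere: z² = 86.64² − (x − 33.8)² − (y − 90.1)² with x = -11.097, y = 19.600, so z ≈ 22.814 ≈ 22.8 km.
Check against S_05 (with the unrounded solution): distance 47.61 ≈ 47.61 km. ✓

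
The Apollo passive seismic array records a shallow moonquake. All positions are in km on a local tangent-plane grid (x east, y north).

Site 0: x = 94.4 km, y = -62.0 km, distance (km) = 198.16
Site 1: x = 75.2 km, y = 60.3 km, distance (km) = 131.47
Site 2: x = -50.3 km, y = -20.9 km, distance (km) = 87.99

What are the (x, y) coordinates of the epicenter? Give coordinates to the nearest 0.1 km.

Circle about each station: (x − 94.4)² + (y + 62.0)² = 198.16²; (x − 75.2)² + (y − 60.3)² = 131.47²; (x + 50.3)² + (y + 20.9)² = 87.99².
Subtracting the Site 0 equation from the Site 1 and Site 2 equations removes the quadratic terms:
-38.4 x + 244.6 y = 18518.79
-289.4 x + 82.2 y = 21736.69
Solving the 2×2 system: x ≈ -56.1, y ≈ 66.9 km.

x ≈ -56.1 km, y ≈ 66.9 km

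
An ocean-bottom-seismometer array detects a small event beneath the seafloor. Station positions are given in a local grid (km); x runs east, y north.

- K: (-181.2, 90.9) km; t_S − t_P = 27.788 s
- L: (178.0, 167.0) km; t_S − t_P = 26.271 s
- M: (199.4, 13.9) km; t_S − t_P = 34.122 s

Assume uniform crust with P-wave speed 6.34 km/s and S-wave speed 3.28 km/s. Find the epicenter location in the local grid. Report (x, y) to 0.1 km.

2.2 km east, 135.9 km north

Distance from S−P lag: d = Δt · v_P v_S / (v_P − v_S) = Δt · (6.34·3.28)/(6.34−3.28) ≈ 6.7958·Δt.
So d_K = 188.84, d_L = 178.53, d_M = 231.89 km.
Circle about each station: (x + 181.2)² + (y − 90.9)² = 188.84²; (x − 178.0)² + (y − 167.0)² = 178.53²; (x − 199.4)² + (y − 13.9)² = 231.89².
Subtracting the K equation from the L and M equations removes the quadratic terms:
718.4 x + 152.2 y = 22264.33
761.2 x − 154.0 y = -19255.11
Solving the 2×2 system: x ≈ 2.2, y ≈ 135.9 km.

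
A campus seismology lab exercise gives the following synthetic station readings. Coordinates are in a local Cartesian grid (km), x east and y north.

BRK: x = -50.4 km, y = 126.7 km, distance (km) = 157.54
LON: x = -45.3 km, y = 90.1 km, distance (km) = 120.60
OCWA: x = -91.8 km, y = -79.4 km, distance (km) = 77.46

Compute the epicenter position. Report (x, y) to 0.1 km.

(-32.3, -29.8)

Circle about each station: (x + 50.4)² + (y − 126.7)² = 157.54²; (x + 45.3)² + (y − 90.1)² = 120.60²; (x + 91.8)² + (y + 79.4)² = 77.46².
Subtracting the BRK equation from the LON and OCWA equations removes the quadratic terms:
10.2 x − 73.2 y = 1851.54
-82.8 x − 412.2 y = 14957.35
Solving the 2×2 system: x ≈ -32.3, y ≈ -29.8 km.
Check against BRK (with the unrounded x, y): √((x + 50.4)²+(y − 126.7)²) = 157.54 ≈ 157.54 km. ✓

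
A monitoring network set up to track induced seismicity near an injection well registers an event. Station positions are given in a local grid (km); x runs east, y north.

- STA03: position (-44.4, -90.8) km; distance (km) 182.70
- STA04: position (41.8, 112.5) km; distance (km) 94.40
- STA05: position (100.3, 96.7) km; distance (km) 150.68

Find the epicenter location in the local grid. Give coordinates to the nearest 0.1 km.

Circle about each station: (x + 44.4)² + (y + 90.8)² = 182.70²; (x − 41.8)² + (y − 112.5)² = 94.40²; (x − 100.3)² + (y − 96.7)² = 150.68².
Subtracting the STA03 equation from the STA04 and STA05 equations removes the quadratic terms:
172.4 x + 406.6 y = 28655.42
289.4 x + 375.0 y = 19869.81
Solving the 2×2 system: x ≈ -50.3, y ≈ 91.8 km.
Check against STA03 (with the unrounded x, y): √((x + 44.4)²+(y + 90.8)²) = 182.70 ≈ 182.70 km. ✓

(-50.3, 91.8)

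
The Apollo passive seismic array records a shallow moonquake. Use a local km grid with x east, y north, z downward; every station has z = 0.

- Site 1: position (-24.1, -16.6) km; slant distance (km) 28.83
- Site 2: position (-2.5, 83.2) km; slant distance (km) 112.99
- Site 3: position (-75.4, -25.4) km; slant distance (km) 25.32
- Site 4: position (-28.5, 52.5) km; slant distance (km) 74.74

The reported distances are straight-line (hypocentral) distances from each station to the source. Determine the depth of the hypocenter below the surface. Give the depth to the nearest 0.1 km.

Each station gives a sphere (x−x_i)² + (y−y_i)² + z² = d_i² (stations at z=0).
Subtracting the Site 1 sphere from Site 2 and Site 3: z² cancels, leaving linear equations in x and y:
43.2 x + 199.6 y = -5863.45
-102.6 x − 17.6 y = 5664.02
Solving: x ≈ -52.100, y ≈ -18.100 km (keep extra digits for the depth step; rounded: -52.1, -18.1).
Then from the Site 1 sphere: z² = 28.83² − (x + 24.1)² − (y + 16.6)² with x = -52.100, y = -18.100, so z ≈ 6.702 ≈ 6.7 km.

depth ≈ 6.7 km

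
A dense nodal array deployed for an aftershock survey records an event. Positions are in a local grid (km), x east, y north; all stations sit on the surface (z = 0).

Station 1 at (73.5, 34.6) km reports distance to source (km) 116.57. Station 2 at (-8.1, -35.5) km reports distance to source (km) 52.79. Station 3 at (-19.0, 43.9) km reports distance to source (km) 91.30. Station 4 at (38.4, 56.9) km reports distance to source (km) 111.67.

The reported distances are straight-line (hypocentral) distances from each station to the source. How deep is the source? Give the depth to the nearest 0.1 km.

Each station gives a sphere (x−x_i)² + (y−y_i)² + z² = d_i² (stations at z=0).
Subtracting the Station 1 sphere from Station 2 and Station 3: z² cancels, leaving linear equations in x and y:
-163.2 x − 140.2 y = 5528.23
-185.0 x + 18.6 y = 941.67
Solving: x ≈ -8.106, y ≈ -29.995 km (keep extra digits for the depth step; rounded: -8.1, -30.0).
Then from the Station 1 sphere: z² = 116.57² − (x − 73.5)² − (y − 34.6)² with x = -8.106, y = -29.995, so z ≈ 52.502 ≈ 52.5 km.

z ≈ 52.5 km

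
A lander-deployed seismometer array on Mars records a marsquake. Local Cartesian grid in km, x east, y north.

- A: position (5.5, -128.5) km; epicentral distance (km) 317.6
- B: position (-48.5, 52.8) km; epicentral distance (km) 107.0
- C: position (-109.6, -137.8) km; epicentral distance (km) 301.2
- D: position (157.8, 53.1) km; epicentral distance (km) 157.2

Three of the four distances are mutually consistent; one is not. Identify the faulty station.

A

Solve using three stations at a time. Using B, C, D (subtract circle equations pairwise → linear system) gives (x, y) ≈ (22.4, 132.9).
Distances from that point to each station vs reported:
  A: calculated 262.0 vs reported 317.6 → residual 55.6 km
  B: calculated 107.0 vs reported 107.0 → residual 0.0 km
  C: calculated 301.2 vs reported 301.2 → residual 0.0 km
  D: calculated 157.2 vs reported 157.2 → residual 0.0 km
B, C, D are mutually consistent (residuals ≈ 0); A is off by 55.6 km.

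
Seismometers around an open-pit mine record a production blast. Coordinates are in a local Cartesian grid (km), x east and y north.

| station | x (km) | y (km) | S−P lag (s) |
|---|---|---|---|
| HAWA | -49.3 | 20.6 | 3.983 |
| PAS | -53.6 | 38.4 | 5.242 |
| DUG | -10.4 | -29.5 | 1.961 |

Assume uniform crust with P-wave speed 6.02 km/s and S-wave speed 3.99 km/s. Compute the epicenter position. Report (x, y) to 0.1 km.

(-10.6, -6.3)

Distance from S−P lag: d = Δt · v_P v_S / (v_P − v_S) = Δt · (6.02·3.99)/(6.02−3.99) ≈ 11.8324·Δt.
So d_HAWA = 47.13, d_PAS = 62.03, d_DUG = 23.20 km.
Circle about each station: (x + 49.3)² + (y − 20.6)² = 47.13²; (x + 53.6)² + (y − 38.4)² = 62.03²; (x + 10.4)² + (y + 29.5)² = 23.20².
Subtracting the HAWA equation from the PAS and DUG equations removes the quadratic terms:
-8.6 x + 35.6 y = -133.81
77.8 x − 100.2 y = -193.44
Solving the 2×2 system: x ≈ -10.6, y ≈ -6.3 km.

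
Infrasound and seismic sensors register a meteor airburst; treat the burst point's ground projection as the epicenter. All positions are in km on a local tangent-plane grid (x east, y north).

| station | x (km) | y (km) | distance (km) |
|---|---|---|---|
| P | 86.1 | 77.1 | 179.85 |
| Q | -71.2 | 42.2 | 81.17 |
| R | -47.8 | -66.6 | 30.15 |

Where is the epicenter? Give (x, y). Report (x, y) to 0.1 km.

x ≈ -53.0 km, y ≈ -36.9 km

Circle about each station: (x − 86.1)² + (y − 77.1)² = 179.85²; (x + 71.2)² + (y − 42.2)² = 81.17²; (x + 47.8)² + (y + 66.6)² = 30.15².
Subtracting the P equation from the Q and R equations removes the quadratic terms:
-314.6 x − 69.8 y = 19250.11
-267.8 x − 287.4 y = 24799.78
Solving the 2×2 system: x ≈ -53.0, y ≈ -36.9 km.
Check against P (with the unrounded x, y): √((x − 86.1)²+(y − 77.1)²) = 179.85 ≈ 179.85 km. ✓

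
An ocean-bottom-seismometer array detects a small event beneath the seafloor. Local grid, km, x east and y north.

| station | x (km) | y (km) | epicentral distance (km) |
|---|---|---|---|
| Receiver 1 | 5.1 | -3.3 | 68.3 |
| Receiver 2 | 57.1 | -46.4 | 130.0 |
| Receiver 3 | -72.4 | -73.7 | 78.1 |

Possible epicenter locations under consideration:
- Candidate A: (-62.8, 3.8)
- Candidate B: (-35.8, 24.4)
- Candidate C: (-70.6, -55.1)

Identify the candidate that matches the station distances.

Candidate A

For each candidate, compare |candidate − station| to the reported distance:
Candidate A: residuals Receiver 1 0.0, Receiver 2 0.0, Receiver 3 0.0 → max 0.0 km
Candidate B: residuals Receiver 1 18.9, Receiver 2 13.2, Receiver 3 26.6 → max 26.6 km
Candidate C: residuals Receiver 1 23.4, Receiver 2 2.0, Receiver 3 59.4 → max 59.4 km
Only Candidate A has all residuals ≈ 0.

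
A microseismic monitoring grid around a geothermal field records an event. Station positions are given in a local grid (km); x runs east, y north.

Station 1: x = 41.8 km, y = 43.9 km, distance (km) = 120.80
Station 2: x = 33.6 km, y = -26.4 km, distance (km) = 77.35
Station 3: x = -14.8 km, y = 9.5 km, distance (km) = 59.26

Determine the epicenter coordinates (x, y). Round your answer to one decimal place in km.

-41.9 km east, -43.2 km north

Circle about each station: (x − 41.8)² + (y − 43.9)² = 120.80²; (x − 33.6)² + (y + 26.4)² = 77.35²; (x + 14.8)² + (y − 9.5)² = 59.26².
Subtracting the Station 1 equation from the Station 2 and Station 3 equations removes the quadratic terms:
-16.4 x − 140.6 y = 6761.09
-113.2 x − 68.8 y = 7715.73
Solving the 2×2 system: x ≈ -41.9, y ≈ -43.2 km.
Check against Station 1 (with the unrounded x, y): √((x − 41.8)²+(y − 43.9)²) = 120.80 ≈ 120.80 km. ✓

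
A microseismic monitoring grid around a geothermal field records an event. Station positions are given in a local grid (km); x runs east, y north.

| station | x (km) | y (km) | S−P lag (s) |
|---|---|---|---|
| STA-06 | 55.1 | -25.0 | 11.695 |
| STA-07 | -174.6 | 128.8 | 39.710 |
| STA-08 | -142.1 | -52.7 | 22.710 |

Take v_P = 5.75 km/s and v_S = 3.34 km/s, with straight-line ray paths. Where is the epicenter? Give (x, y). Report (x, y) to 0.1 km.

Distance from S−P lag: d = Δt · v_P v_S / (v_P − v_S) = Δt · (5.75·3.34)/(5.75−3.34) ≈ 7.9689·Δt.
So d_STA-06 = 93.20, d_STA-07 = 316.44, d_STA-08 = 180.97 km.
Circle about each station: (x − 55.1)² + (y + 25.0)² = 93.20²; (x + 174.6)² + (y − 128.8)² = 316.44²; (x + 142.1)² + (y + 52.7)² = 180.97².
Subtracting the STA-06 equation from the STA-07 and STA-08 equations removes the quadratic terms:
-459.4 x + 307.6 y = -48034.44
-394.4 x − 55.4 y = -4755.21
Solving the 2×2 system: x ≈ 28.1, y ≈ -114.2 km.

x ≈ 28.1 km, y ≈ -114.2 km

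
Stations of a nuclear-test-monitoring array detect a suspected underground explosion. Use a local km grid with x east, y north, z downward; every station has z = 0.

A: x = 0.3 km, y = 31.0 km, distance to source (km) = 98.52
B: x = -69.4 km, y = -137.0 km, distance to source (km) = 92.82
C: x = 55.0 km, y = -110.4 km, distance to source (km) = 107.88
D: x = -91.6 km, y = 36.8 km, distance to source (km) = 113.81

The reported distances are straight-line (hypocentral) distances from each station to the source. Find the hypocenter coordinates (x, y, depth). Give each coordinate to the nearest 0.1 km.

Each station gives a sphere (x−x_i)² + (y−y_i)² + z² = d_i² (stations at z=0).
Subtracting the A sphere from B and C: z² cancels, leaving linear equations in x and y:
-139.4 x − 336.0 y = 23714.91
109.4 x − 282.8 y = 12320.17
Solving: x ≈ -33.696, y ≈ -56.600 km (keep extra digits for the depth step; rounded: -33.7, -56.6).
Then from the A sphere: z² = 98.52² − (x − 0.3)² − (y − 31.0)² with x = -33.696, y = -56.600, so z ≈ 29.609 ≈ 29.6 km.

x ≈ -33.7 km, y ≈ -56.6 km, depth ≈ 29.6 km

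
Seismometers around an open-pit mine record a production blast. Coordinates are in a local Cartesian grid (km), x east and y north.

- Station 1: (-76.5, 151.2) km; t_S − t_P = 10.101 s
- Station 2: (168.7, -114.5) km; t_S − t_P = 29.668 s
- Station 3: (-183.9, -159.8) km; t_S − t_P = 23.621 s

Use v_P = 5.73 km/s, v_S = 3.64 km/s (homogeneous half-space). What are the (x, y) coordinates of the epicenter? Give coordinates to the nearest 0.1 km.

x ≈ -77.2 km, y ≈ 50.4 km

Distance from S−P lag: d = Δt · v_P v_S / (v_P − v_S) = Δt · (5.73·3.64)/(5.73−3.64) ≈ 9.9795·Δt.
So d_Station 1 = 100.80, d_Station 2 = 296.07, d_Station 3 = 235.73 km.
Circle about each station: (x + 76.5)² + (y − 151.2)² = 100.80²; (x − 168.7)² + (y + 114.5)² = 296.07²; (x + 183.9)² + (y + 159.8)² = 235.73².
Subtracting pairs of circle equations eliminates x²+y² and gives linear equations (the radical axes):
490.4 x − 531.4 y = -64640.55
-214.8 x − 622.0 y = -14766.43
Solving the 2×2 system: x ≈ -77.2, y ≈ 50.4 km.
Check against Station 1 (with the unrounded x, y): √((x + 76.5)²+(y − 151.2)²) = 100.80 ≈ 100.80 km. ✓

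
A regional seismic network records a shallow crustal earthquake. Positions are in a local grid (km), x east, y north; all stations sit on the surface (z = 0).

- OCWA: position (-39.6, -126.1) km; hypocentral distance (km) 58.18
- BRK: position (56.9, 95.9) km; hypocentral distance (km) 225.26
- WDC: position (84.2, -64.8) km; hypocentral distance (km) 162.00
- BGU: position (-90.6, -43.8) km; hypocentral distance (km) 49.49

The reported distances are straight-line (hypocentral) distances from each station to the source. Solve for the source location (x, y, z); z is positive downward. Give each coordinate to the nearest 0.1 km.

x ≈ -75.0 km, y ≈ -85.4 km, depth ≈ 21.8 km

Each station gives a sphere (x−x_i)² + (y−y_i)² + z² = d_i² (stations at z=0).
Subtracting the OCWA sphere from BRK and WDC: z² cancels, leaving linear equations in x and y:
193.0 x + 444.0 y = -52392.11
247.6 x + 122.6 y = -29039.78
Solving: x ≈ -74.999, y ≈ -85.399 km (keep extra digits for the depth step; rounded: -75.0, -85.4).
Then from the OCWA sphere: z² = 58.18² − (x + 39.6)² − (y + 126.1)² with x = -74.999, y = -85.399, so z ≈ 21.800 ≈ 21.8 km.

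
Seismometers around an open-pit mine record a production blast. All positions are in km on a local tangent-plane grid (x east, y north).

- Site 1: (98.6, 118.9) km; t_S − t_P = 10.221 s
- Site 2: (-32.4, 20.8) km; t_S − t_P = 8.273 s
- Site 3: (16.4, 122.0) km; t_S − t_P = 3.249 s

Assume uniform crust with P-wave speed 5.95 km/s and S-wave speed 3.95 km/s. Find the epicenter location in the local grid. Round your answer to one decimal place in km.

x ≈ -21.5 km, y ≈ 117.4 km

Distance from S−P lag: d = Δt · v_P v_S / (v_P − v_S) = Δt · (5.95·3.95)/(5.95−3.95) ≈ 11.7513·Δt.
So d_Site 1 = 120.11, d_Site 2 = 97.22, d_Site 3 = 38.18 km.
Circle about each station: (x − 98.6)² + (y − 118.9)² = 120.11²; (x + 32.4)² + (y − 20.8)² = 97.22²; (x − 16.4)² + (y − 122.0)² = 38.18².
Subtracting pairs of circle equations eliminates x²+y² and gives linear equations (the radical axes):
-262.0 x − 196.2 y = -17402.09
-164.4 x + 6.2 y = 4262.49
Solving the 2×2 system: x ≈ -21.5, y ≈ 117.4 km.
Check against Site 1 (with the unrounded x, y): √((x − 98.6)²+(y − 118.9)²) = 120.11 ≈ 120.11 km. ✓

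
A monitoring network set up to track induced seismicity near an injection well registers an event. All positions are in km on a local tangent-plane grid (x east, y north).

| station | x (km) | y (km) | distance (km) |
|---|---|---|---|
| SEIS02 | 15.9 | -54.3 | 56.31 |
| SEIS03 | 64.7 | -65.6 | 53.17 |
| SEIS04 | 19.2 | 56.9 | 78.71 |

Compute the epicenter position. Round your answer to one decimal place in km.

Circle about each station: (x − 15.9)² + (y + 54.3)² = 56.31²; (x − 64.7)² + (y + 65.6)² = 53.17²; (x − 19.2)² + (y − 56.9)² = 78.71².
Subtracting the SEIS02 equation from the SEIS03 and SEIS04 equations removes the quadratic terms:
97.6 x − 22.6 y = 5631.92
6.6 x + 222.4 y = -2619.50
Solving the 2×2 system: x ≈ 54.6, y ≈ -13.4 km.
Check against SEIS02 (with the unrounded x, y): √((x − 15.9)²+(y + 54.3)²) = 56.31 ≈ 56.31 km. ✓

(54.6, -13.4)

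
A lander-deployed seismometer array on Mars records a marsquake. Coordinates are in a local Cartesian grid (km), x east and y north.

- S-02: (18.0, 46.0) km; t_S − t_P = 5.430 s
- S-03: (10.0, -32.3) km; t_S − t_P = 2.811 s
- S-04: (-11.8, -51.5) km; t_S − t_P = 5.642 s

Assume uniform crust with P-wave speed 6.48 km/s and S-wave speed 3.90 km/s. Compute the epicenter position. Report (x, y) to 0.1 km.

21.1 km east, -7.1 km north

Distance from S−P lag: d = Δt · v_P v_S / (v_P − v_S) = Δt · (6.48·3.90)/(6.48−3.90) ≈ 9.7953·Δt.
So d_S-02 = 53.19, d_S-03 = 27.53, d_S-04 = 55.27 km.
Circle about each station: (x − 18.0)² + (y − 46.0)² = 53.19²; (x − 10.0)² + (y + 32.3)² = 27.53²; (x + 11.8)² + (y + 51.5)² = 55.27².
Subtracting the S-02 equation from the S-03 and S-04 equations removes the quadratic terms:
-16.0 x − 156.6 y = 774.57
-59.6 x − 195.0 y = 125.89
Solving the 2×2 system: x ≈ 21.1, y ≈ -7.1 km.
Check against S-02 (with the unrounded x, y): √((x − 18.0)²+(y − 46.0)²) = 53.20 ≈ 53.19 km. ✓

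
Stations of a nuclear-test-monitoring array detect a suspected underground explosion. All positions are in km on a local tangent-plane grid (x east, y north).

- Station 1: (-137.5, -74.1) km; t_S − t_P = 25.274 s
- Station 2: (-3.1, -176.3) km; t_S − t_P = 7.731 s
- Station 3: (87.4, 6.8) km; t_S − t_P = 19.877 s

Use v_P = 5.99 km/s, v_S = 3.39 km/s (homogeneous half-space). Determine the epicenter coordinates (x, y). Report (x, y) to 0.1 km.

x ≈ 47.4 km, y ≈ -143.2 km

Distance from S−P lag: d = Δt · v_P v_S / (v_P − v_S) = Δt · (5.99·3.39)/(5.99−3.39) ≈ 7.8100·Δt.
So d_Station 1 = 197.39, d_Station 2 = 60.38, d_Station 3 = 155.24 km.
Circle about each station: (x + 137.5)² + (y + 74.1)² = 197.39²; (x + 3.1)² + (y + 176.3)² = 60.38²; (x − 87.4)² + (y − 6.8)² = 155.24².
Subtracting pairs of circle equations eliminates x²+y² and gives linear equations (the radical axes):
268.8 x − 204.4 y = 42011.31
449.8 x + 161.8 y = -1848.71
Solving the 2×2 system: x ≈ 47.4, y ≈ -143.2 km.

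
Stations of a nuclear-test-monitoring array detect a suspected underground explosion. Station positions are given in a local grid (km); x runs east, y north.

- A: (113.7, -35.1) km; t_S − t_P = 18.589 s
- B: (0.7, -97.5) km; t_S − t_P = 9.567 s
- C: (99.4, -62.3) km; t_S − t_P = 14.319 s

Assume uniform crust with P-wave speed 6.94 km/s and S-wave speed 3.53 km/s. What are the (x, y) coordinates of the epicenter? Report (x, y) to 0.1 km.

45.3 km east, -149.8 km north

Distance from S−P lag: d = Δt · v_P v_S / (v_P − v_S) = Δt · (6.94·3.53)/(6.94−3.53) ≈ 7.1842·Δt.
So d_A = 133.55, d_B = 68.73, d_C = 102.87 km.
Circle about each station: (x − 113.7)² + (y + 35.1)² = 133.55²; (x − 0.7)² + (y + 97.5)² = 68.73²; (x − 99.4)² + (y + 62.3)² = 102.87².
Subtracting pairs of circle equations eliminates x²+y² and gives linear equations (the radical axes):
-226.0 x − 124.8 y = 8458.83
-28.6 x − 54.4 y = 6855.32
Solving the 2×2 system: x ≈ 45.3, y ≈ -149.8 km.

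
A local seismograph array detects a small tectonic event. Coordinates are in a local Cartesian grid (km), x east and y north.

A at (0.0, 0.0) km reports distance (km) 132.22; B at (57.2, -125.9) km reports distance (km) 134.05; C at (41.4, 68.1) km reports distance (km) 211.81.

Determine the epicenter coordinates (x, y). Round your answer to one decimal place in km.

(-75.7, -108.4)

Circle about each station: x² + y² = 132.22²; (x − 57.2)² + (y + 125.9)² = 134.05²; (x − 41.4)² + (y − 68.1)² = 211.81².
Subtracting the A equation from the B and C equations removes the quadratic terms:
114.4 x − 251.8 y = 18635.38
82.8 x + 136.2 y = -21029.78
Solving the 2×2 system: x ≈ -75.7, y ≈ -108.4 km.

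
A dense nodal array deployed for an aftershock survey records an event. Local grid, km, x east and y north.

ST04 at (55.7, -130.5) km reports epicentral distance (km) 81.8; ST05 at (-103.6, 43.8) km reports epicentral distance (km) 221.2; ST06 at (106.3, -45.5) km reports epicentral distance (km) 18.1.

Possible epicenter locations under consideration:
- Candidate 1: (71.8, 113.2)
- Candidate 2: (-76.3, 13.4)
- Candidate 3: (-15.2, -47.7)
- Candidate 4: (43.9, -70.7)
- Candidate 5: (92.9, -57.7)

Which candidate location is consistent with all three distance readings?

Candidate 5

For each candidate, compare |candidate − station| to the reported distance:
Candidate 1: residuals ST04 162.4, ST05 32.6, ST06 144.3 → max 162.4 km
Candidate 2: residuals ST04 113.5, ST05 180.3, ST06 173.8 → max 180.3 km
Candidate 3: residuals ST04 27.2, ST05 94.0, ST06 103.4 → max 103.4 km
Candidate 4: residuals ST04 20.8, ST05 34.5, ST06 49.2 → max 49.2 km
Candidate 5: residuals ST04 0.0, ST05 0.0, ST06 0.0 → max 0.0 km
Only Candidate 5 has all residuals ≈ 0.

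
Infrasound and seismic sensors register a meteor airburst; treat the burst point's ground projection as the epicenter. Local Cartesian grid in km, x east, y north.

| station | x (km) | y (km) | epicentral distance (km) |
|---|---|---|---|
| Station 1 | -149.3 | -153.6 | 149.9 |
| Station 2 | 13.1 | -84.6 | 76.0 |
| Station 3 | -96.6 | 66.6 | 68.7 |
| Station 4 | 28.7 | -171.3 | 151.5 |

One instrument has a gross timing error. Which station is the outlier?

Station 3

Solve using three stations at a time. Using Station 1, Station 2, Station 4 (subtract circle equations pairwise → linear system) gives (x, y) ≈ (-49.6, -41.6).
Distances from that point to each station vs reported:
  Station 1: calculated 149.9 vs reported 149.9 → residual 0.0 km
  Station 2: calculated 76.1 vs reported 76.0 → residual 0.1 km
  Station 3: calculated 117.9 vs reported 68.7 → residual 49.2 km
  Station 4: calculated 151.5 vs reported 151.5 → residual 0.0 km
Station 1, Station 2, Station 4 are mutually consistent (residuals ≈ 0); Station 3 is off by 49.2 km.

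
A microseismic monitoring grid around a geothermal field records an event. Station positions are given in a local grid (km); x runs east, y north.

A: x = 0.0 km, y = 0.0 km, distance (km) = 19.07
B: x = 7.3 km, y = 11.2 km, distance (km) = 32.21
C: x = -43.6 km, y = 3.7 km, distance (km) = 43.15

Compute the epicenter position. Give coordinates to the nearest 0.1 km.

Circle about each station: x² + y² = 19.07²; (x − 7.3)² + (y − 11.2)² = 32.21²; (x + 43.6)² + (y − 3.7)² = 43.15².
Subtracting the A equation from the B and C equations removes the quadratic terms:
14.6 x + 22.4 y = -495.09
-87.2 x + 7.4 y = 416.39
Solving the 2×2 system: x ≈ -6.3, y ≈ -18.0 km.
Check against A (with the unrounded x, y): √(x²+y²) = 19.07 ≈ 19.07 km. ✓

-6.3 km east, -18.0 km north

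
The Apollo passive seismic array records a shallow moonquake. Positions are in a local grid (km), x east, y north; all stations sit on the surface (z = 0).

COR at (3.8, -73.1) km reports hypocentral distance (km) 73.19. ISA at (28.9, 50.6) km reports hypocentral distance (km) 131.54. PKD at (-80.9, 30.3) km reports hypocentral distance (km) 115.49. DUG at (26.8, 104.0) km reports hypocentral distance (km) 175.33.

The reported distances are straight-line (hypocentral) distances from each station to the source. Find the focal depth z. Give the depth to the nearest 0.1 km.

depth ≈ 62.4 km

Each station gives a sphere (x−x_i)² + (y−y_i)² + z² = d_i² (stations at z=0).
Subtracting the COR sphere from ISA and PKD: z² cancels, leaving linear equations in x and y:
50.2 x + 247.4 y = -13908.48
-169.4 x + 206.8 y = -5876.31
Solving: x ≈ -27.203, y ≈ -50.699 km (keep extra digits for the depth step; rounded: -27.2, -50.7).
Then from the COR sphere: z² = 73.19² − (x − 3.8)² − (y + 73.1)² with x = -27.203, y = -50.699, so z ≈ 62.400 ≈ 62.4 km.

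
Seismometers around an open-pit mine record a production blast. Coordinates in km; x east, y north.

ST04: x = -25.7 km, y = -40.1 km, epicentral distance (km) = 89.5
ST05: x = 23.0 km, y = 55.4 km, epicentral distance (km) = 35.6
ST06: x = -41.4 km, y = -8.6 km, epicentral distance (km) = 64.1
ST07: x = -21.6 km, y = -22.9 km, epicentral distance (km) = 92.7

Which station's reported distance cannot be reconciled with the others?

Solve using three stations at a time. Using ST04, ST05, ST06 (subtract circle equations pairwise → linear system) gives (x, y) ≈ (-11.9, 48.4).
Distances from that point to each station vs reported:
  ST04: calculated 89.5 vs reported 89.5 → residual 0.0 km
  ST05: calculated 35.6 vs reported 35.6 → residual 0.0 km
  ST06: calculated 64.1 vs reported 64.1 → residual 0.0 km
  ST07: calculated 71.9 vs reported 92.7 → residual 20.8 km
ST04, ST05, ST06 are mutually consistent (residuals ≈ 0); ST07 is off by 20.8 km.

ST07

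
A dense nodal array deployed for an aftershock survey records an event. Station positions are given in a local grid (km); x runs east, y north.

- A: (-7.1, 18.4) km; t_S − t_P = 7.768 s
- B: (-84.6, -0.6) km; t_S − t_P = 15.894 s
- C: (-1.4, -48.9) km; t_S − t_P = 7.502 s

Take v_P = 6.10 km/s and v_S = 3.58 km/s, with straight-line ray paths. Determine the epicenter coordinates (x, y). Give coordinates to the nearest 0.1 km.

52.6 km east, -12.7 km north

Distance from S−P lag: d = Δt · v_P v_S / (v_P − v_S) = Δt · (6.10·3.58)/(6.10−3.58) ≈ 8.6659·Δt.
So d_A = 67.32, d_B = 137.74, d_C = 65.01 km.
Circle about each station: (x + 7.1)² + (y − 18.4)² = 67.32²; (x + 84.6)² + (y + 0.6)² = 137.74²; (x + 1.4)² + (y + 48.9)² = 65.01².
Subtracting the A equation from the B and C equations removes the quadratic terms:
-155.0 x − 38.0 y = -7671.78
11.4 x − 134.6 y = 2309.88
Solving the 2×2 system: x ≈ 52.6, y ≈ -12.7 km.
Check against A (with the unrounded x, y): √((x + 7.1)²+(y − 18.4)²) = 67.33 ≈ 67.32 km. ✓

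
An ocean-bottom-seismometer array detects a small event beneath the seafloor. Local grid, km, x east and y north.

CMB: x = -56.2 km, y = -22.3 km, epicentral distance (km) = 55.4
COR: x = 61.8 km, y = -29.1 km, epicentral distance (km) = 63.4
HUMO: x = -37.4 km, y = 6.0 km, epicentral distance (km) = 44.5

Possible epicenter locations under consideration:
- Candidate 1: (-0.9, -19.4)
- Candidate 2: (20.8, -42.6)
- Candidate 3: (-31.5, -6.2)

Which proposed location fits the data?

For each candidate, compare |candidate − station| to the reported distance:
Candidate 1: residuals CMB 0.0, COR 0.0, HUMO 0.0 → max 0.0 km
Candidate 2: residuals CMB 24.2, COR 20.2, HUMO 31.3 → max 31.3 km
Candidate 3: residuals CMB 25.9, COR 32.7, HUMO 30.9 → max 32.7 km
Only Candidate 1 has all residuals ≈ 0.

Candidate 1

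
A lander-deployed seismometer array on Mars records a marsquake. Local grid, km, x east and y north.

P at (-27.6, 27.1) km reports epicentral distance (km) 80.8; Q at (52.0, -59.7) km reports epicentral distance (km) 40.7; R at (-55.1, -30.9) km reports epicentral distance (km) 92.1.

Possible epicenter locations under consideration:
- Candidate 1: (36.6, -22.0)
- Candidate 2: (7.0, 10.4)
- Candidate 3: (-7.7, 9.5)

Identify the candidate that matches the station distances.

For each candidate, compare |candidate − station| to the reported distance:
Candidate 1: residuals P 0.0, Q 0.0, R 0.0 → max 0.0 km
Candidate 2: residuals P 42.4, Q 42.6, R 17.5 → max 42.6 km
Candidate 3: residuals P 54.2, Q 50.7, R 29.8 → max 54.2 km
Only Candidate 1 has all residuals ≈ 0.

Candidate 1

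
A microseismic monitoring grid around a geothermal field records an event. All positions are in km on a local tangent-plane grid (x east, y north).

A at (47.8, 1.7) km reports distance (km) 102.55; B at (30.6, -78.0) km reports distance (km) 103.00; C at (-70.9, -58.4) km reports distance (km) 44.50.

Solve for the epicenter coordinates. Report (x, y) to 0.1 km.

x ≈ -52.9 km, y ≈ -17.7 km

Circle about each station: (x − 47.8)² + (y − 1.7)² = 102.55²; (x − 30.6)² + (y + 78.0)² = 103.00²; (x + 70.9)² + (y + 58.4)² = 44.50².
Subtracting the A equation from the B and C equations removes the quadratic terms:
-34.4 x − 159.4 y = 4640.13
-237.4 x − 120.2 y = 14685.89
Solving the 2×2 system: x ≈ -52.9, y ≈ -17.7 km.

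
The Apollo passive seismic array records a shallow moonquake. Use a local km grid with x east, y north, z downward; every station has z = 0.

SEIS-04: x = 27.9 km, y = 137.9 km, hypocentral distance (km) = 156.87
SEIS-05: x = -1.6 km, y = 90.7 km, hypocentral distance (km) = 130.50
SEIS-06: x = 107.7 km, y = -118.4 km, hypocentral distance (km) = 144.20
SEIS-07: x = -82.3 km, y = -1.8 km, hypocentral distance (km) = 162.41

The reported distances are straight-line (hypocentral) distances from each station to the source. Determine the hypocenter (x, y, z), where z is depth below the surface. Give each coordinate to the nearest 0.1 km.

x ≈ 65.2 km, y ≈ 1.5 km, depth ≈ 67.9 km

Each station gives a sphere (x−x_i)² + (y−y_i)² + z² = d_i² (stations at z=0).
Subtracting the SEIS-04 sphere from SEIS-05 and SEIS-06: z² cancels, leaving linear equations in x and y:
-59.0 x − 94.4 y = -3987.82
159.6 x − 512.6 y = 9637.59
Solving: x ≈ 65.195, y ≈ 1.497 km (keep extra digits for the depth step; rounded: 65.2, 1.5).
Then from the SEIS-04 sphere: z² = 156.87² − (x − 27.9)² − (y − 137.9)² with x = 65.195, y = 1.497, so z ≈ 67.908 ≈ 67.9 km.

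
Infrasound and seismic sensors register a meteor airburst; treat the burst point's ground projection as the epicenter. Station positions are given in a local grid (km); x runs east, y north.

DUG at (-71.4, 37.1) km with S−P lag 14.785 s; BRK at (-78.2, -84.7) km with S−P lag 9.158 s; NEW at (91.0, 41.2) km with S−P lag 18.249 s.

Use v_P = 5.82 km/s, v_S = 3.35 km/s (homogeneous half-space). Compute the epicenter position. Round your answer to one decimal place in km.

x ≈ -9.6 km, y ≈ -61.9 km

Distance from S−P lag: d = Δt · v_P v_S / (v_P − v_S) = Δt · (5.82·3.35)/(5.82−3.35) ≈ 7.8935·Δt.
So d_DUG = 116.71, d_BRK = 72.29, d_NEW = 144.05 km.
Circle about each station: (x + 71.4)² + (y − 37.1)² = 116.71²; (x + 78.2)² + (y + 84.7)² = 72.29²; (x − 91.0)² + (y − 41.2)² = 144.05².
Subtracting the DUG equation from the BRK and NEW equations removes the quadratic terms:
-13.6 x − 243.6 y = 15210.34
324.8 x + 8.2 y = -3625.11
Solving the 2×2 system: x ≈ -9.6, y ≈ -61.9 km.
Check against DUG (with the unrounded x, y): √((x + 71.4)²+(y − 37.1)²) = 116.71 ≈ 116.71 km. ✓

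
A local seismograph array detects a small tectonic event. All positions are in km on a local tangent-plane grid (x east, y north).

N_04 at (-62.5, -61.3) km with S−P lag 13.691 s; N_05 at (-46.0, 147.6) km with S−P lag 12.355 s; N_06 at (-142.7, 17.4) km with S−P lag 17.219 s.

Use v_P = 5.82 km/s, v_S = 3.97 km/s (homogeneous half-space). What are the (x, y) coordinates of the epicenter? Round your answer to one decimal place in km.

Distance from S−P lag: d = Δt · v_P v_S / (v_P − v_S) = Δt · (5.82·3.97)/(5.82−3.97) ≈ 12.4894·Δt.
So d_N_04 = 170.99, d_N_05 = 154.31, d_N_06 = 215.06 km.
Circle about each station: (x + 62.5)² + (y + 61.3)² = 170.99²; (x + 46.0)² + (y − 147.6)² = 154.31²; (x + 142.7)² + (y − 17.4)² = 215.06².
Subtracting the N_04 equation from the N_05 and N_06 equations removes the quadratic terms:
33.0 x + 417.8 y = 21663.82
-160.4 x + 157.4 y = -4011.11
Solving the 2×2 system: x ≈ 70.4, y ≈ 46.3 km.

x ≈ 70.4 km, y ≈ 46.3 km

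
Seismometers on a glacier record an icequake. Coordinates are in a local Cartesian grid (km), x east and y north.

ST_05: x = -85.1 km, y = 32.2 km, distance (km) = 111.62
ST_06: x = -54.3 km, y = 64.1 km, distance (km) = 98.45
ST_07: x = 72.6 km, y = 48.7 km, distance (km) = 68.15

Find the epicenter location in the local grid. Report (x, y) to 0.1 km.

Circle about each station: (x + 85.1)² + (y − 32.2)² = 111.62²; (x + 54.3)² + (y − 64.1)² = 98.45²; (x − 72.6)² + (y − 48.7)² = 68.15².
Subtracting the ST_05 equation from the ST_06 and ST_07 equations removes the quadratic terms:
61.6 x + 63.8 y = 1545.07
315.4 x + 33.0 y = 7178.20
Solving the 2×2 system: x ≈ 22.5, y ≈ 2.5 km.

22.5 km east, 2.5 km north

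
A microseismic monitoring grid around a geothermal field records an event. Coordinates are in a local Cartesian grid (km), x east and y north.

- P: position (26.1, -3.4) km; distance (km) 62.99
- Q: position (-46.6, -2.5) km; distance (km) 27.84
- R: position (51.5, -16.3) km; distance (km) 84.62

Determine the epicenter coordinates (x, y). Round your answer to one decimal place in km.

x ≈ -32.5 km, y ≈ -26.5 km

Circle about each station: (x − 26.1)² + (y + 3.4)² = 62.99²; (x + 46.6)² + (y + 2.5)² = 27.84²; (x − 51.5)² + (y + 16.3)² = 84.62².
Subtracting the P equation from the Q and R equations removes the quadratic terms:
-145.4 x + 1.8 y = 4677.71
50.8 x − 25.8 y = -967.63
Solving the 2×2 system: x ≈ -32.5, y ≈ -26.5 km.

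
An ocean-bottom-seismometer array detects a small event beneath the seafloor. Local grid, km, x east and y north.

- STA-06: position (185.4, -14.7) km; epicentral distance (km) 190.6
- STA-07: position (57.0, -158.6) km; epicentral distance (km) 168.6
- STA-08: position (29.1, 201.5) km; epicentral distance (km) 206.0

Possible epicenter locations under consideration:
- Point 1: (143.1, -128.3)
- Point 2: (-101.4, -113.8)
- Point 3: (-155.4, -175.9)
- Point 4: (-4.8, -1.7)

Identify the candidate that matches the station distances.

For each candidate, compare |candidate − station| to the reported distance:
Point 1: residuals STA-06 69.4, STA-07 77.3, STA-08 142.9 → max 142.9 km
Point 2: residuals STA-06 112.8, STA-07 4.0, STA-08 135.2 → max 135.2 km
Point 3: residuals STA-06 186.4, STA-07 44.5, STA-08 214.1 → max 214.1 km
Point 4: residuals STA-06 0.0, STA-07 0.0, STA-08 0.0 → max 0.0 km
Only Point 4 has all residuals ≈ 0.

Point 4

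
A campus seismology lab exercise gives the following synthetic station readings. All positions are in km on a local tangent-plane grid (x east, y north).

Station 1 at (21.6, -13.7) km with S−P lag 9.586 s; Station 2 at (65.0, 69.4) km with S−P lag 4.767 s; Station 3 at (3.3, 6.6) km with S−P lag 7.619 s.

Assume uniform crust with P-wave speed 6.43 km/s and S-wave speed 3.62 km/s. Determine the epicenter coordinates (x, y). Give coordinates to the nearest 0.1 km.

x ≈ 25.7 km, y ≈ 65.6 km

Distance from S−P lag: d = Δt · v_P v_S / (v_P − v_S) = Δt · (6.43·3.62)/(6.43−3.62) ≈ 8.2835·Δt.
So d_Station 1 = 79.41, d_Station 2 = 39.49, d_Station 3 = 63.11 km.
Circle about each station: (x − 21.6)² + (y + 13.7)² = 79.41²; (x − 65.0)² + (y − 69.4)² = 39.49²; (x − 3.3)² + (y − 6.6)² = 63.11².
Subtracting the Station 1 equation from the Station 2 and Station 3 equations removes the quadratic terms:
86.8 x + 166.2 y = 13133.60
-36.6 x + 40.6 y = 1723.28
Solving the 2×2 system: x ≈ 25.7, y ≈ 65.6 km.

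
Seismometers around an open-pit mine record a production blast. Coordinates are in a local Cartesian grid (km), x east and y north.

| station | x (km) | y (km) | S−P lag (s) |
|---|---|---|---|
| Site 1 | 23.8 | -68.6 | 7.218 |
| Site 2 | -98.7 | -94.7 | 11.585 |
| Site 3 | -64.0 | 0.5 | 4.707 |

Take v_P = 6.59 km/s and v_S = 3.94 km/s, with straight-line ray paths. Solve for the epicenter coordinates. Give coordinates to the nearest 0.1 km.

Distance from S−P lag: d = Δt · v_P v_S / (v_P − v_S) = Δt · (6.59·3.94)/(6.59−3.94) ≈ 9.7980·Δt.
So d_Site 1 = 70.72, d_Site 2 = 113.51, d_Site 3 = 46.12 km.
Circle about each station: (x − 23.8)² + (y + 68.6)² = 70.72²; (x + 98.7)² + (y + 94.7)² = 113.51²; (x + 64.0)² + (y − 0.5)² = 46.12².
Subtracting the Site 1 equation from the Site 2 and Site 3 equations removes the quadratic terms:
-245.0 x − 52.2 y = 5554.18
-175.6 x + 138.2 y = 1698.11
Solving the 2×2 system: x ≈ -19.9, y ≈ -13.0 km.

-19.9 km east, -13.0 km north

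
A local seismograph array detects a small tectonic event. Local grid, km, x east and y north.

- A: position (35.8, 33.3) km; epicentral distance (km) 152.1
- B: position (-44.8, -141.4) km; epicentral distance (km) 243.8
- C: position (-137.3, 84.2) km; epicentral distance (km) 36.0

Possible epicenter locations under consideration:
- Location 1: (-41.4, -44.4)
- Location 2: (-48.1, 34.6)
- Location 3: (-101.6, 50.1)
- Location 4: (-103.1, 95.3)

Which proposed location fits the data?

For each candidate, compare |candidate − station| to the reported distance:
Location 1: residuals A 42.6, B 146.7, C 124.4 → max 146.7 km
Location 2: residuals A 68.2, B 67.8, C 66.1 → max 68.2 km
Location 3: residuals A 13.7, B 44.1, C 13.4 → max 44.1 km
Location 4: residuals A 0.0, B 0.0, C 0.0 → max 0.0 km
Only Location 4 has all residuals ≈ 0.

Location 4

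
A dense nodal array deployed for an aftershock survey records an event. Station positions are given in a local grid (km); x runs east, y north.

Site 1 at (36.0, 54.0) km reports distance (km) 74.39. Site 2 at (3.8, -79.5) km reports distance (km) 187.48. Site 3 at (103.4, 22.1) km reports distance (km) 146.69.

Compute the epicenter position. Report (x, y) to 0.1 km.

Circle about each station: (x − 36.0)² + (y − 54.0)² = 74.39²; (x − 3.8)² + (y + 79.5)² = 187.48²; (x − 103.4)² + (y − 22.1)² = 146.69².
Subtracting the Site 1 equation from the Site 2 and Site 3 equations removes the quadratic terms:
-64.4 x − 267.0 y = -27492.19
134.8 x − 63.8 y = -9016.11
Solving the 2×2 system: x ≈ -16.3, y ≈ 106.9 km.

x ≈ -16.3 km, y ≈ 106.9 km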